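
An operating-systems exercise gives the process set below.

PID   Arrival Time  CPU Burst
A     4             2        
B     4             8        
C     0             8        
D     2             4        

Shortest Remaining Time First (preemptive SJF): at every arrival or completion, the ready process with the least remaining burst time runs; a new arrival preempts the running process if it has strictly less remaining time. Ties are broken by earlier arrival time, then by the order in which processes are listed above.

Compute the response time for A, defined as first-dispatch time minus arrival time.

Schedule: | C 0-2 | D 2-6 | A 6-8 | C 8-14 | B 14-22 |
Completion: A=8  B=22  C=14  D=6
Response(A) = first start − arrival = 6 − 4 = 2

2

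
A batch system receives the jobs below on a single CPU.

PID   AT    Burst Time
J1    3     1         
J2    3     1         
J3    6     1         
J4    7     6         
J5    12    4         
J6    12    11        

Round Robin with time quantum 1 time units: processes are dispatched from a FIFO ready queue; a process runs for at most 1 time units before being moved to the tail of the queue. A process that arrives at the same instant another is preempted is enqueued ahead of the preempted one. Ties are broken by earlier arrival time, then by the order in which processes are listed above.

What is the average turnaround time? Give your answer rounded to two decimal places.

6.00

Gantt: | idle 0-3 | J1 3-4 | J2 4-5 | idle 5-6 | J3 6-7 | J4 7-12 | J5 12-13 | J6 13-14 | J4 14-15 | J5 15-16 | J6 16-17 | J5 17-18 | J6 18-19 | J5 19-20 | J6 20-28 |
Completion: J1=4  J2=5  J3=7  J4=15  J5=20  J6=28
Turnaround (C−A): J1=1  J2=2  J3=1  J4=8  J5=8  J6=16
Turnaround times: J1=1, J2=2, J3=1, J4=8, J5=8, J6=16
Average turnaround = (1+2+1+8+8+16) / 6 = 36/6 = 6.00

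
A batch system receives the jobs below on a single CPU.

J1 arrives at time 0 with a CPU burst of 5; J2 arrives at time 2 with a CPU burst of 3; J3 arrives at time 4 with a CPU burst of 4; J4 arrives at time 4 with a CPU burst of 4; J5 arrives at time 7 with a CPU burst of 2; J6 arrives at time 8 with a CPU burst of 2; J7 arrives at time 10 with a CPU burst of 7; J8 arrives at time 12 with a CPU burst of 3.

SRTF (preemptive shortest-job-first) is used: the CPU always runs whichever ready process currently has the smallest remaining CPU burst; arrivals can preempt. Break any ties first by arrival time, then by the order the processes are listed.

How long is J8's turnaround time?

3

Gantt: | J1 0-5 | J2 5-8 | J5 8-10 | J6 10-12 | J8 12-15 | J3 15-19 | J4 19-23 | J7 23-30 |
Completion: J1=5  J2=8  J3=19  J4=23  J5=10  J6=12  J7=30  J8=15
Turnaround (C−A): J1=5  J2=6  J3=15  J4=19  J5=3  J6=4  J7=20  J8=3
Turnaround(J8) = completion − arrival = 15 − 12 = 3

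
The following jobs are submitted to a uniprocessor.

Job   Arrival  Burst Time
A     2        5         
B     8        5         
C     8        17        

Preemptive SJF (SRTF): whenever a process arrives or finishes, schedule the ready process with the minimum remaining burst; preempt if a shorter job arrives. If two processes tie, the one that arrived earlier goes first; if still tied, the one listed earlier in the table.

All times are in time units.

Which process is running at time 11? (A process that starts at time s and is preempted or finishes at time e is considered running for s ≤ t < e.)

B

Gantt: | idle 0-2 | A 2-7 | idle 7-8 | B 8-13 | C 13-30 |
Completion: A=7  B=13  C=30
Turnaround (C−A): A=5  B=5  C=22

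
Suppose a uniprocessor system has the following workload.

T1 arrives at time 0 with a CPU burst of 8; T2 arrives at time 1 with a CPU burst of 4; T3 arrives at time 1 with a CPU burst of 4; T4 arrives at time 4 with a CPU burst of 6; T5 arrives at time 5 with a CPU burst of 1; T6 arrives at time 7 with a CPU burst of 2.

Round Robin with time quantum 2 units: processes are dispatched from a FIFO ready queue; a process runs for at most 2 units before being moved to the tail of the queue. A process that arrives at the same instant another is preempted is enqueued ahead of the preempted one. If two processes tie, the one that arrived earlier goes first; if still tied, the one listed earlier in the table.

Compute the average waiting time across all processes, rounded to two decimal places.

Gantt: | T1 0-2 | T2 2-4 | T3 4-6 | T1 6-8 | T4 8-10 | T2 10-12 | T5 12-13 | T3 13-15 | T6 15-17 | T1 17-19 | T4 19-21 | T1 21-23 | T4 23-25 |
Completion: T1=23  T2=12  T3=15  T4=25  T5=13  T6=17
Turnaround (C−A): T1=23  T2=11  T3=14  T4=21  T5=8  T6=10
Waiting times: T1=15, T2=7, T3=10, T4=15, T5=7, T6=8
Average waiting = (15+7+10+15+7+8) / 6 = 62/6 = 10.33

10.33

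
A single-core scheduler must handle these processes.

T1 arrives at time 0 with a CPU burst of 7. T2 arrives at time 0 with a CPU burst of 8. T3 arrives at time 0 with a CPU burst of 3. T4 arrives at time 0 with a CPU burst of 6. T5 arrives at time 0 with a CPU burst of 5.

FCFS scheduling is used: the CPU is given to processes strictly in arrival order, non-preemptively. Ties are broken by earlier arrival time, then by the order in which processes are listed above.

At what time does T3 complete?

18

Schedule: | T1 0-7 | T2 7-15 | T3 15-18 | T4 18-24 | T5 24-29 |
Completion: T1=7  T2=15  T3=18  T4=24  T5=29
Turnaround (C−A): T1=7  T2=15  T3=18  T4=24  T5=29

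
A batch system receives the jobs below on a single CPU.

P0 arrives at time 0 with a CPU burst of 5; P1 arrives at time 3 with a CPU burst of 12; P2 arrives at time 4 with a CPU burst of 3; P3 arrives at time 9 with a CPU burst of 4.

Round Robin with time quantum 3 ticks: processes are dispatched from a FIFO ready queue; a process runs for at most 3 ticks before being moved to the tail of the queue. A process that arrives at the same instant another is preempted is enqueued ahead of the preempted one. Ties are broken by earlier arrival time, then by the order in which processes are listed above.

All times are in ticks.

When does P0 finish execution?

8

Gantt: | P0 0-3 | P1 3-6 | P0 6-8 | P2 8-11 | P1 11-14 | P3 14-17 | P1 17-20 | P3 20-21 | P1 21-24 |
Completion: P0=8  P1=24  P2=11  P3=21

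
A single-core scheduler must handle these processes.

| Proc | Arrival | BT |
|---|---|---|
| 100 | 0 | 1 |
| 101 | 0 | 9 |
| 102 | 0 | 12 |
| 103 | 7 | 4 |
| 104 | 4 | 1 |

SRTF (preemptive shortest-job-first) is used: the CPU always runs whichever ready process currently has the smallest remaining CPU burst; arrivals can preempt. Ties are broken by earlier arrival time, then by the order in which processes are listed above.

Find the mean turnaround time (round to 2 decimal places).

Schedule: | 100 0-1 | 101 1-4 | 104 4-5 | 101 5-11 | 103 11-15 | 102 15-27 |
Completion: 100=1  101=11  102=27  103=15  104=5
Turnaround times: 100=1, 101=11, 102=27, 103=8, 104=1
Average turnaround = (1+11+27+8+1) / 5 = 48/5 = 9.60

9.60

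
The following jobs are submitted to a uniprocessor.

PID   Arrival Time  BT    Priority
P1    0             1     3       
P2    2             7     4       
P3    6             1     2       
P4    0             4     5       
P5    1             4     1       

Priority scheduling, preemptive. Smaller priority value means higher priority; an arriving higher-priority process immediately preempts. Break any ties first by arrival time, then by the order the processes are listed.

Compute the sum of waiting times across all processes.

17

Schedule: | P1 0-1 | P5 1-5 | P2 5-6 | P3 6-7 | P2 7-13 | P4 13-17 |
Completion: P1=1  P2=13  P3=7  P4=17  P5=5
Turnaround (C−A): P1=1  P2=11  P3=1  P4=17  P5=4
Waiting = turnaround − burst: P1=0, P2=4, P3=0, P4=13, P5=0
Total waiting = 0 + 4 + 0 + 13 + 0 = 17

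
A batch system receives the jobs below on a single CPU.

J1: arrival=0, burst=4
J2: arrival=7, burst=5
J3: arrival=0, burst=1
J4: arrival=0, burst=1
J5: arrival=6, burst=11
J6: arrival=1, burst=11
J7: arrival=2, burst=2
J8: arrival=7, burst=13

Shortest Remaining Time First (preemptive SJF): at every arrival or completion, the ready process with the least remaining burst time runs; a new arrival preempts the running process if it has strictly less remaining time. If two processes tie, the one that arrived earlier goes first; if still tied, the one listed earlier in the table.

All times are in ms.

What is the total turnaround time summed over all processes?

Schedule: | J3 0-1 | J4 1-2 | J7 2-4 | J1 4-8 | J2 8-13 | J6 13-24 | J5 24-35 | J8 35-48 |
Completion: J1=8  J2=13  J3=1  J4=2  J5=35  J6=24  J7=4  J8=48
Turnaround (C−A): J1=8  J2=6  J3=1  J4=2  J5=29  J6=23  J7=2  J8=41
Turnaround = completion − arrival: J1=8, J2=6, J3=1, J4=2, J5=29, J6=23, J7=2, J8=41
Total turnaround = 8 + 6 + 1 + 2 + 29 + 23 + 2 + 41 = 112

112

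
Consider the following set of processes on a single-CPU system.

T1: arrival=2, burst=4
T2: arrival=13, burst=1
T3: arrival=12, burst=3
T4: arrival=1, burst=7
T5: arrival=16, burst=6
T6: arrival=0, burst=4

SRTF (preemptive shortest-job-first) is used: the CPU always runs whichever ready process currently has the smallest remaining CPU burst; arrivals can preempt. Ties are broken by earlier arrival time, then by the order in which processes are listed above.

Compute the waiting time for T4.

Gantt: | T6 0-4 | T1 4-8 | T4 8-13 | T2 13-14 | T4 14-16 | T3 16-19 | T5 19-25 |
Completion: T1=8  T2=14  T3=19  T4=16  T5=25  T6=4
Turnaround (C−A): T1=6  T2=1  T3=7  T4=15  T5=9  T6=4
Waiting(T4) = turnaround − burst = 15 − 7 = 8

8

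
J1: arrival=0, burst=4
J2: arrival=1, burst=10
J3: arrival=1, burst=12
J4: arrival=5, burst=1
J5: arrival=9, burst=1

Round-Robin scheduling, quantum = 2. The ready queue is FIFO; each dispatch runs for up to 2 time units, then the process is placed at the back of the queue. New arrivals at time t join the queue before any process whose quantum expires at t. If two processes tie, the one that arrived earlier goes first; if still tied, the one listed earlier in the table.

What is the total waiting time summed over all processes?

41

Timeline: | J1 0-2 | J2 2-4 | J3 4-6 | J1 6-8 | J2 8-10 | J4 10-11 | J3 11-13 | J5 13-14 | J2 14-16 | J3 16-18 | J2 18-20 | J3 20-22 | J2 22-24 | J3 24-28 |
Completion: J1=8  J2=24  J3=28  J4=11  J5=14
Turnaround (C−A): J1=8  J2=23  J3=27  J4=6  J5=5
Waiting = turnaround − burst: J1=4, J2=13, J3=15, J4=5, J5=4
Total waiting = 4 + 13 + 15 + 5 + 4 = 41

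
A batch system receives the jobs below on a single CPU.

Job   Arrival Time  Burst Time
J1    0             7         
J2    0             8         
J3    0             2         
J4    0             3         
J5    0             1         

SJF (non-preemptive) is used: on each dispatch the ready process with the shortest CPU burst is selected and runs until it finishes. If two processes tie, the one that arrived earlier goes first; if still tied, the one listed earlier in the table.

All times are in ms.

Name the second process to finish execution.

J3

Gantt: | J5 0-1 | J3 1-3 | J4 3-6 | J1 6-13 | J2 13-21 |
Completion: J1=13  J2=21  J3=3  J4=6  J5=1
Turnaround (C−A): J1=13  J2=21  J3=3  J4=6  J5=1
Finish order: J5 → J3 → J4 → J1 → J2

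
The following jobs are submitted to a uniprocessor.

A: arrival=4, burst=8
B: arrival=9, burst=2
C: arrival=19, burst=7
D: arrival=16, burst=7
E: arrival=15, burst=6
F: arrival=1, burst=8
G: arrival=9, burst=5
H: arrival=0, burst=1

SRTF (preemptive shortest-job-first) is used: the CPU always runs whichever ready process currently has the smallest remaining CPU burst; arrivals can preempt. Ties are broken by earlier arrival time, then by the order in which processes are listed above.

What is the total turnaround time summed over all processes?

Schedule: | H 0-1 | F 1-9 | B 9-11 | G 11-16 | E 16-22 | D 22-29 | C 29-36 | A 36-44 |
Completion: A=44  B=11  C=36  D=29  E=22  F=9  G=16  H=1
Turnaround = completion − arrival: A=40, B=2, C=17, D=13, E=7, F=8, G=7, H=1
Total turnaround = 40 + 2 + 17 + 13 + 7 + 8 + 7 + 1 = 95

95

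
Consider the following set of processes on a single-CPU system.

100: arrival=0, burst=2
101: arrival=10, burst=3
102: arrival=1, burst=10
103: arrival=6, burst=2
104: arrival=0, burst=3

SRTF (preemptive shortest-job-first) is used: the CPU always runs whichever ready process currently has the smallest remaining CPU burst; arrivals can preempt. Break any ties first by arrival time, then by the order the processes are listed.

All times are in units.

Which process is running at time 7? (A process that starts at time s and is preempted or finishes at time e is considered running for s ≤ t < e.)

Gantt: | 100 0-2 | 104 2-5 | 102 5-6 | 103 6-8 | 102 8-10 | 101 10-13 | 102 13-20 |
Completion: 100=2  101=13  102=20  103=8  104=5

103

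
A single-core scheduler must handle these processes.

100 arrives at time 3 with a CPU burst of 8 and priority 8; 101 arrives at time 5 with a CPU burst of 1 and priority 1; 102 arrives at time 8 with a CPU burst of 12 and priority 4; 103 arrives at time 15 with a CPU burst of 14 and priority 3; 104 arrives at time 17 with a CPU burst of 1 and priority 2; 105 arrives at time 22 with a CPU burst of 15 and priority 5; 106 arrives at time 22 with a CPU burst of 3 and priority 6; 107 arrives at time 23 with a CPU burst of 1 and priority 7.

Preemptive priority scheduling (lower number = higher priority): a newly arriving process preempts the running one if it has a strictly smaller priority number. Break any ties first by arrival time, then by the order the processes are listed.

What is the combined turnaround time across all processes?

189

Timeline: | idle 0-3 | 100 3-5 | 101 5-6 | 100 6-8 | 102 8-15 | 103 15-17 | 104 17-18 | 103 18-30 | 102 30-35 | 105 35-50 | 106 50-53 | 107 53-54 | 100 54-58 |
Completion: 100=58  101=6  102=35  103=30  104=18  105=50  106=53  107=54
Turnaround = completion − arrival: 100=55, 101=1, 102=27, 103=15, 104=1, 105=28, 106=31, 107=31
Total turnaround = 55 + 1 + 27 + 15 + 1 + 28 + 31 + 31 = 189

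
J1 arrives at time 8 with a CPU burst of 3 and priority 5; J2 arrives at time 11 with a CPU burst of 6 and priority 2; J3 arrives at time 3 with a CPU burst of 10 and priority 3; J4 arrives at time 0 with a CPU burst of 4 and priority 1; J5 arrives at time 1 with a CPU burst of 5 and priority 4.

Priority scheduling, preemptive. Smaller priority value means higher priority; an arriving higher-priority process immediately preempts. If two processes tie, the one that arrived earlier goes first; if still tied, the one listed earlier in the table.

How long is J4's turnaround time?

Timeline: | J4 0-4 | J3 4-11 | J2 11-17 | J3 17-20 | J5 20-25 | J1 25-28 |
Completion: J1=28  J2=17  J3=20  J4=4  J5=25
Turnaround(J4) = completion − arrival = 4 − 0 = 4

4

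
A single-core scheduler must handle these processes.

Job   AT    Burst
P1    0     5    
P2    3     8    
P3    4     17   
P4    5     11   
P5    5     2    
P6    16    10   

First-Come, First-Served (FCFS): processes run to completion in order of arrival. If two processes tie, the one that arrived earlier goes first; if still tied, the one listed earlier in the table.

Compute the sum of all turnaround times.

Schedule: | P1 0-5 | P2 5-13 | P3 13-30 | P4 30-41 | P5 41-43 | P6 43-53 |
Completion: P1=5  P2=13  P3=30  P4=41  P5=43  P6=53
Turnaround = completion − arrival: P1=5, P2=10, P3=26, P4=36, P5=38, P6=37
Total turnaround = 5 + 10 + 26 + 36 + 38 + 37 = 152

152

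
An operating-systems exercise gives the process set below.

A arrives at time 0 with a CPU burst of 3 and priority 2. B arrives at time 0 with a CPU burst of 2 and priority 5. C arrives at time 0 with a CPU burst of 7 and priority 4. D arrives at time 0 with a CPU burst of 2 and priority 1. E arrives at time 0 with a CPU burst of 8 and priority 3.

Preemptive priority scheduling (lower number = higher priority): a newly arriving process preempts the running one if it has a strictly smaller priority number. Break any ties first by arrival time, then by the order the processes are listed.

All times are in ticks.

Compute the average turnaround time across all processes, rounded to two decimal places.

12.40

Gantt: | D 0-2 | A 2-5 | E 5-13 | C 13-20 | B 20-22 |
Completion: A=5  B=22  C=20  D=2  E=13
Turnaround (C−A): A=5  B=22  C=20  D=2  E=13
Turnaround times: A=5, B=22, C=20, D=2, E=13
Average turnaround = (5+22+20+2+13) / 5 = 62/5 = 12.40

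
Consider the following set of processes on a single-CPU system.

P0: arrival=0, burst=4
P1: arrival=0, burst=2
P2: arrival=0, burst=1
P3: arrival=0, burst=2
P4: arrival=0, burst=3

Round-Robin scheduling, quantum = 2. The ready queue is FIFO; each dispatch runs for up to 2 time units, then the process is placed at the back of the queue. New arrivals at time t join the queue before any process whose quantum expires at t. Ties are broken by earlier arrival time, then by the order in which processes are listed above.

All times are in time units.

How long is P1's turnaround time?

Gantt: | P0 0-2 | P1 2-4 | P2 4-5 | P3 5-7 | P4 7-9 | P0 9-11 | P4 11-12 |
Completion: P0=11  P1=4  P2=5  P3=7  P4=12
Turnaround (C−A): P0=11  P1=4  P2=5  P3=7  P4=12
Turnaround(P1) = completion − arrival = 4 − 0 = 4

4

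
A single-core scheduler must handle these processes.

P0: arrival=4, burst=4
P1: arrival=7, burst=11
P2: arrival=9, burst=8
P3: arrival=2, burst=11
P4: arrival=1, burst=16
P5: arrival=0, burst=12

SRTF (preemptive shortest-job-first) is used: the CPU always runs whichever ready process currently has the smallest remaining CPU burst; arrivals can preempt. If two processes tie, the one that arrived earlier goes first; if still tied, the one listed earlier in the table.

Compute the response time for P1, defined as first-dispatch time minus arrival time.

Gantt: | P5 0-4 | P0 4-8 | P5 8-16 | P2 16-24 | P3 24-35 | P1 35-46 | P4 46-62 |
Completion: P0=8  P1=46  P2=24  P3=35  P4=62  P5=16
Turnaround (C−A): P0=4  P1=39  P2=15  P3=33  P4=61  P5=16
Response(P1) = first start − arrival = 35 − 7 = 28

28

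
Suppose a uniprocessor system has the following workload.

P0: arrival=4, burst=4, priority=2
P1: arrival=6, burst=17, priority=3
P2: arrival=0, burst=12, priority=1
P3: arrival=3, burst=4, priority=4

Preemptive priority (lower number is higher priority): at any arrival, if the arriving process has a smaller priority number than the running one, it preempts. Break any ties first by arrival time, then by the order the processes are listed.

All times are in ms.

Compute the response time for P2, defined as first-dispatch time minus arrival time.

0

Gantt: | P2 0-12 | P0 12-16 | P1 16-33 | P3 33-37 |
Completion: P0=16  P1=33  P2=12  P3=37
Turnaround (C−A): P0=12  P1=27  P2=12  P3=34
Response(P2) = first start − arrival = 0 − 0 = 0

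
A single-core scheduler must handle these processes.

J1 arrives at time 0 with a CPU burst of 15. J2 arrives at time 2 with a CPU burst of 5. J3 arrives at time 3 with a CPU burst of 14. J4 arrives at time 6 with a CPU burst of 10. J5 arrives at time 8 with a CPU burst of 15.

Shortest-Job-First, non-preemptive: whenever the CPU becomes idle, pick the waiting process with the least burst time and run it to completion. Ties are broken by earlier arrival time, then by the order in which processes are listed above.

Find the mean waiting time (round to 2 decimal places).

Schedule: | J1 0-15 | J2 15-20 | J4 20-30 | J3 30-44 | J5 44-59 |
Completion: J1=15  J2=20  J3=44  J4=30  J5=59
Waiting times: J1=0, J2=13, J3=27, J4=14, J5=36
Average waiting = (0+13+27+14+36) / 5 = 90/5 = 18.00

18.00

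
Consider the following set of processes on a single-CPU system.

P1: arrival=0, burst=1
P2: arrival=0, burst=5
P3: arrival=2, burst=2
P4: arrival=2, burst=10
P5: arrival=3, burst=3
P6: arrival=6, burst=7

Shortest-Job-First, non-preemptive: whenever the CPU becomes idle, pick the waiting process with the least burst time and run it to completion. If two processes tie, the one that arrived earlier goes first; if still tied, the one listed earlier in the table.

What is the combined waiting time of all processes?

Schedule: | P1 0-1 | P2 1-6 | P3 6-8 | P5 8-11 | P6 11-18 | P4 18-28 |
Completion: P1=1  P2=6  P3=8  P4=28  P5=11  P6=18
Waiting = turnaround − burst: P1=0, P2=1, P3=4, P4=16, P5=5, P6=5
Total waiting = 0 + 1 + 4 + 16 + 5 + 5 = 31

31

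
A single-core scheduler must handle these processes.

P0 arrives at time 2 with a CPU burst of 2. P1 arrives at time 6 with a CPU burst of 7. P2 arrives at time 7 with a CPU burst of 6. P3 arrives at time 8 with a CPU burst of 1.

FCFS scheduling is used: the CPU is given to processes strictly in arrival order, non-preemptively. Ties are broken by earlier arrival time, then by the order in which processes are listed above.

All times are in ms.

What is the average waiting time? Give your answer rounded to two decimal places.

4.25

Gantt: | idle 0-2 | P0 2-4 | idle 4-6 | P1 6-13 | P2 13-19 | P3 19-20 |
Completion: P0=4  P1=13  P2=19  P3=20
Waiting times: P0=0, P1=0, P2=6, P3=11
Average waiting = (0+0+6+11) / 4 = 17/4 = 4.25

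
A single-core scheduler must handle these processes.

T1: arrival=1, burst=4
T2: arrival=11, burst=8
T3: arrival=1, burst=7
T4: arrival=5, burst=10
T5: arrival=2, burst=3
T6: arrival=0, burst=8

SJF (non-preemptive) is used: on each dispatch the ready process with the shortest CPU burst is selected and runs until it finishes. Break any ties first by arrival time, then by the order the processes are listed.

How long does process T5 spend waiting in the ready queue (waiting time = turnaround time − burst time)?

Schedule: | T6 0-8 | T5 8-11 | T1 11-15 | T3 15-22 | T2 22-30 | T4 30-40 |
Completion: T1=15  T2=30  T3=22  T4=40  T5=11  T6=8
Waiting(T5) = turnaround − burst = 9 − 3 = 6

6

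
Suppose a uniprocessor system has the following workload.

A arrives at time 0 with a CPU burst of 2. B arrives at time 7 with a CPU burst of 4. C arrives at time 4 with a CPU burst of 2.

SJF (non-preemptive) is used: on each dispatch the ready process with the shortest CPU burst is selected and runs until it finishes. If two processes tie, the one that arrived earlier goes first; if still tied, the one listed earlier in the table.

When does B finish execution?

11

Timeline: | A 0-2 | idle 2-4 | C 4-6 | idle 6-7 | B 7-11 |
Completion: A=2  B=11  C=6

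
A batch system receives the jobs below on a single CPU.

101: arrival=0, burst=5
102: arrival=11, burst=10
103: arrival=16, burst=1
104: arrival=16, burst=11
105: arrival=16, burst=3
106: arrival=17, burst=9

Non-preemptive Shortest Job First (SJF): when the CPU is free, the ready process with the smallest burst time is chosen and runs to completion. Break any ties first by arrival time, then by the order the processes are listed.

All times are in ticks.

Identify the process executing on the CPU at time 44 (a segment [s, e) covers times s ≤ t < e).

Schedule: | 101 0-5 | idle 5-11 | 102 11-21 | 103 21-22 | 105 22-25 | 106 25-34 | 104 34-45 |
Completion: 101=5  102=21  103=22  104=45  105=25  106=34
Turnaround (C−A): 101=5  102=10  103=6  104=29  105=9  106=17

104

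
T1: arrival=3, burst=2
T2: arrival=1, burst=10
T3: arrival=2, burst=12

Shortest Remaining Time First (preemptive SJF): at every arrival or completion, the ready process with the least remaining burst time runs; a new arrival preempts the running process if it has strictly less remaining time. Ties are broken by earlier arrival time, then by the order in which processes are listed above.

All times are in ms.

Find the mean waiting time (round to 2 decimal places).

4.33

Schedule: | idle 0-1 | T2 1-3 | T1 3-5 | T2 5-13 | T3 13-25 |
Completion: T1=5  T2=13  T3=25
Waiting times: T1=0, T2=2, T3=11
Average waiting = (0+2+11) / 3 = 13/3 = 4.33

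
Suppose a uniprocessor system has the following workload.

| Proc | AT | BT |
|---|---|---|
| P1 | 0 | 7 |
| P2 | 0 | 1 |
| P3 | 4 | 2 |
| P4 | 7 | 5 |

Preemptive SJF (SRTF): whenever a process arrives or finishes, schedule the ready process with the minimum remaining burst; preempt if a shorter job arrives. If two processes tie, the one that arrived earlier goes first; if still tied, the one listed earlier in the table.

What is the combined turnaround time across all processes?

Timeline: | P2 0-1 | P1 1-4 | P3 4-6 | P1 6-10 | P4 10-15 |
Completion: P1=10  P2=1  P3=6  P4=15
Turnaround (C−A): P1=10  P2=1  P3=2  P4=8
Turnaround = completion − arrival: P1=10, P2=1, P3=2, P4=8
Total turnaround = 10 + 1 + 2 + 8 = 21

21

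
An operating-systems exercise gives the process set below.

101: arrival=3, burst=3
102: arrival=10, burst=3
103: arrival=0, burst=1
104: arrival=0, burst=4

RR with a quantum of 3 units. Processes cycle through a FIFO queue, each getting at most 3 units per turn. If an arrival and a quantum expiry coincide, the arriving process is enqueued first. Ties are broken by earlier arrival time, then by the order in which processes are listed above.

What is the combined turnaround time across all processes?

Timeline: | 103 0-1 | 104 1-4 | 101 4-7 | 104 7-8 | idle 8-10 | 102 10-13 |
Completion: 101=7  102=13  103=1  104=8
Turnaround = completion − arrival: 101=4, 102=3, 103=1, 104=8
Total turnaround = 4 + 3 + 1 + 8 = 16

16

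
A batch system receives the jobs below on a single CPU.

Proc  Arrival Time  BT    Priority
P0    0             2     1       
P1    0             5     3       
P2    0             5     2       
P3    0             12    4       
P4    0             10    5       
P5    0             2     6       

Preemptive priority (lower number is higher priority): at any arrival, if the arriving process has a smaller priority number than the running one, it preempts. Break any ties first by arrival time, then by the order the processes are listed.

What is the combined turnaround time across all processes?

Timeline: | P0 0-2 | P2 2-7 | P1 7-12 | P3 12-24 | P4 24-34 | P5 34-36 |
Completion: P0=2  P1=12  P2=7  P3=24  P4=34  P5=36
Turnaround (C−A): P0=2  P1=12  P2=7  P3=24  P4=34  P5=36
Turnaround = completion − arrival: P0=2, P1=12, P2=7, P3=24, P4=34, P5=36
Total turnaround = 2 + 12 + 7 + 24 + 34 + 36 = 115

115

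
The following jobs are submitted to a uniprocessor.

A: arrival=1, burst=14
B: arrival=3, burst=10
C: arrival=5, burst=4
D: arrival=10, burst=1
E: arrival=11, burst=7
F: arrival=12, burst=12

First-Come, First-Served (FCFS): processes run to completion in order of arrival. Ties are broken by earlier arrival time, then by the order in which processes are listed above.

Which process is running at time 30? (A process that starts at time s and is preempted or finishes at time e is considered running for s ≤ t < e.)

Schedule: | idle 0-1 | A 1-15 | B 15-25 | C 25-29 | D 29-30 | E 30-37 | F 37-49 |
Completion: A=15  B=25  C=29  D=30  E=37  F=49
Turnaround (C−A): A=14  B=22  C=24  D=20  E=26  F=37

E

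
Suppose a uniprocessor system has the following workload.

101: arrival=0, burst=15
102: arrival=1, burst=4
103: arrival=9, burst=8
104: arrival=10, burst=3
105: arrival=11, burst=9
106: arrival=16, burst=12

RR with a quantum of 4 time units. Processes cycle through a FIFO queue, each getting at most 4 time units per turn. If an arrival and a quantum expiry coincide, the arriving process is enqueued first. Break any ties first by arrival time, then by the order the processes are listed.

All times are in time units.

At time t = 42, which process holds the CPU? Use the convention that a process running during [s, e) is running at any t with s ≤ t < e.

106

Schedule: | 101 0-4 | 102 4-8 | 101 8-12 | 103 12-16 | 104 16-19 | 105 19-23 | 101 23-27 | 106 27-31 | 103 31-35 | 105 35-39 | 101 39-42 | 106 42-46 | 105 46-47 | 106 47-51 |
Completion: 101=42  102=8  103=35  104=19  105=47  106=51
Turnaround (C−A): 101=42  102=7  103=26  104=9  105=36  106=35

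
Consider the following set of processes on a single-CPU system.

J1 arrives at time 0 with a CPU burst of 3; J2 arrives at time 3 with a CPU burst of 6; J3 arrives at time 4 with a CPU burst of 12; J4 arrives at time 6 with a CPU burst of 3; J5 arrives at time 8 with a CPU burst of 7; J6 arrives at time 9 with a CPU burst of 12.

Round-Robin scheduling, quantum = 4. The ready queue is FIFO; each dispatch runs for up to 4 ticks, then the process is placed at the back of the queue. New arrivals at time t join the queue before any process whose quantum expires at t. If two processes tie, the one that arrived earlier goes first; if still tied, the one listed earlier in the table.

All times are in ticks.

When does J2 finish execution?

Timeline: | J1 0-3 | J2 3-7 | J3 7-11 | J4 11-14 | J2 14-16 | J5 16-20 | J6 20-24 | J3 24-28 | J5 28-31 | J6 31-35 | J3 35-39 | J6 39-43 |
Completion: J1=3  J2=16  J3=39  J4=14  J5=31  J6=43
Turnaround (C−A): J1=3  J2=13  J3=35  J4=8  J5=23  J6=34

16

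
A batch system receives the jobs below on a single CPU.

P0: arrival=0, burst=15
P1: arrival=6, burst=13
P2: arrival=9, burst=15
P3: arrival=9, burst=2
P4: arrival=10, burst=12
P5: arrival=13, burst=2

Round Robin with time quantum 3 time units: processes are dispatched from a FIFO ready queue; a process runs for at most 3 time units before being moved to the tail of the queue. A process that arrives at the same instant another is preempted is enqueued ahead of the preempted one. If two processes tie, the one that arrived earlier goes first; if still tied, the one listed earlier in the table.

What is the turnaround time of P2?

Timeline: | P0 0-6 | P1 6-9 | P0 9-12 | P2 12-15 | P3 15-17 | P1 17-20 | P4 20-23 | P0 23-26 | P5 26-28 | P2 28-31 | P1 31-34 | P4 34-37 | P0 37-40 | P2 40-43 | P1 43-46 | P4 46-49 | P2 49-52 | P1 52-53 | P4 53-56 | P2 56-59 |
Completion: P0=40  P1=53  P2=59  P3=17  P4=56  P5=28
Turnaround (C−A): P0=40  P1=47  P2=50  P3=8  P4=46  P5=15
Turnaround(P2) = completion − arrival = 59 − 9 = 50

50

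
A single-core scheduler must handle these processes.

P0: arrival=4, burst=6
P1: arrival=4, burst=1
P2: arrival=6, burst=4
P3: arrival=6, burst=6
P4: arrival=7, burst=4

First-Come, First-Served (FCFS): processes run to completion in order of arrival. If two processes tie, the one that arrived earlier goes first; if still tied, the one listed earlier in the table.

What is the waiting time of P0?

Schedule: | idle 0-4 | P0 4-10 | P1 10-11 | P2 11-15 | P3 15-21 | P4 21-25 |
Completion: P0=10  P1=11  P2=15  P3=21  P4=25
Waiting(P0) = turnaround − burst = 6 − 6 = 0

0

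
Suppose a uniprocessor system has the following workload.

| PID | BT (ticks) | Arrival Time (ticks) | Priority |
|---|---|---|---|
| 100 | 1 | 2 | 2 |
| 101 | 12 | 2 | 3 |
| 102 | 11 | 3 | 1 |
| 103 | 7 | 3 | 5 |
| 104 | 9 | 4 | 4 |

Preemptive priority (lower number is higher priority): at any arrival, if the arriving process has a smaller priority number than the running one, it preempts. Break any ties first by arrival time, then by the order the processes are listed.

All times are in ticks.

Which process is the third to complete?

Gantt: | idle 0-2 | 100 2-3 | 102 3-14 | 101 14-26 | 104 26-35 | 103 35-42 |
Completion: 100=3  101=26  102=14  103=42  104=35
Turnaround (C−A): 100=1  101=24  102=11  103=39  104=31
Finish order: 100 → 102 → 101 → 104 → 103

101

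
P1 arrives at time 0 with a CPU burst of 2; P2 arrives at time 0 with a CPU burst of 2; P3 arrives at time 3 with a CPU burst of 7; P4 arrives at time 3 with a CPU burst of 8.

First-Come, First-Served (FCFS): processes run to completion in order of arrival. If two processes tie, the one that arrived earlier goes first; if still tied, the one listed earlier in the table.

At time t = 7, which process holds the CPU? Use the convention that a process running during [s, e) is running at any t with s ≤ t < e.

Schedule: | P1 0-2 | P2 2-4 | P3 4-11 | P4 11-19 |
Completion: P1=2  P2=4  P3=11  P4=19
Turnaround (C−A): P1=2  P2=4  P3=8  P4=16

P3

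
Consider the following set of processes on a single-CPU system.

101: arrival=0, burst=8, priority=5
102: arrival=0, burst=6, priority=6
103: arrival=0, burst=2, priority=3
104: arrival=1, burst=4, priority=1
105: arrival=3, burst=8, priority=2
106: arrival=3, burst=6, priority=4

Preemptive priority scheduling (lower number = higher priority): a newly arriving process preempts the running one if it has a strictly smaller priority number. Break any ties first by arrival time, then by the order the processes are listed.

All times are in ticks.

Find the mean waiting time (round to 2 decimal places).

12.17

Timeline: | 103 0-1 | 104 1-5 | 105 5-13 | 103 13-14 | 106 14-20 | 101 20-28 | 102 28-34 |
Completion: 101=28  102=34  103=14  104=5  105=13  106=20
Waiting times: 101=20, 102=28, 103=12, 104=0, 105=2, 106=11
Average waiting = (20+28+12+0+2+11) / 6 = 73/6 = 12.17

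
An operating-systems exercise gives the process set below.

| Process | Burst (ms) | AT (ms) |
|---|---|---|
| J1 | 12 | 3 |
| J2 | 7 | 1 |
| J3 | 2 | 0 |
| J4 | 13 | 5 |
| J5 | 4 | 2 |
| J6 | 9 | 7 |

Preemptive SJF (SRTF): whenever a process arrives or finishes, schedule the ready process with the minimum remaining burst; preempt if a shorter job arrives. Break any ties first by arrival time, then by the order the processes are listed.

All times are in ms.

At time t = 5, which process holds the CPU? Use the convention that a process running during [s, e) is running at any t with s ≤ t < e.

Schedule: | J3 0-2 | J5 2-6 | J2 6-13 | J6 13-22 | J1 22-34 | J4 34-47 |
Completion: J1=34  J2=13  J3=2  J4=47  J5=6  J6=22
Turnaround (C−A): J1=31  J2=12  J3=2  J4=42  J5=4  J6=15

J5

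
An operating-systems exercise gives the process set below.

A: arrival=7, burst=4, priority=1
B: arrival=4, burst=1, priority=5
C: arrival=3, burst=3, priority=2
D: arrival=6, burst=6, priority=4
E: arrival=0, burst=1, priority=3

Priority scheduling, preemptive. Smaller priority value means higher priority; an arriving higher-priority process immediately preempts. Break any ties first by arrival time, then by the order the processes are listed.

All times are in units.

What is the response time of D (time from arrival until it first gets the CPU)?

0

Schedule: | E 0-1 | idle 1-3 | C 3-6 | D 6-7 | A 7-11 | D 11-16 | B 16-17 |
Completion: A=11  B=17  C=6  D=16  E=1
Response(D) = first start − arrival = 6 − 6 = 0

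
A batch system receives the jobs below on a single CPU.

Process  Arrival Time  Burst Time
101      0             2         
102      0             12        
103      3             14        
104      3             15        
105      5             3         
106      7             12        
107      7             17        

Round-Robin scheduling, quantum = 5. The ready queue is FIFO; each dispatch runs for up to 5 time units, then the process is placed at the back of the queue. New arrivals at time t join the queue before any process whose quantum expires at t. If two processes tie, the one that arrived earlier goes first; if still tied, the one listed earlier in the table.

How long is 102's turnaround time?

Gantt: | 101 0-2 | 102 2-7 | 103 7-12 | 104 12-17 | 105 17-20 | 106 20-25 | 107 25-30 | 102 30-35 | 103 35-40 | 104 40-45 | 106 45-50 | 107 50-55 | 102 55-57 | 103 57-61 | 104 61-66 | 106 66-68 | 107 68-75 |
Completion: 101=2  102=57  103=61  104=66  105=20  106=68  107=75
Turnaround (C−A): 101=2  102=57  103=58  104=63  105=15  106=61  107=68
Turnaround(102) = completion − arrival = 57 − 0 = 57

57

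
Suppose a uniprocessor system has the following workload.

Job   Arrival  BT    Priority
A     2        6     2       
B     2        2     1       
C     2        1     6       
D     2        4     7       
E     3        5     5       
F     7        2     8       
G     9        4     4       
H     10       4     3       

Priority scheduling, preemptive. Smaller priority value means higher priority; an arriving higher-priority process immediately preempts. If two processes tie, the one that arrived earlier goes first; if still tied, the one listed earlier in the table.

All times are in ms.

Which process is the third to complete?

Gantt: | idle 0-2 | B 2-4 | A 4-10 | H 10-14 | G 14-18 | E 18-23 | C 23-24 | D 24-28 | F 28-30 |
Completion: A=10  B=4  C=24  D=28  E=23  F=30  G=18  H=14
Finish order: B → A → H → G → E → C → D → F

H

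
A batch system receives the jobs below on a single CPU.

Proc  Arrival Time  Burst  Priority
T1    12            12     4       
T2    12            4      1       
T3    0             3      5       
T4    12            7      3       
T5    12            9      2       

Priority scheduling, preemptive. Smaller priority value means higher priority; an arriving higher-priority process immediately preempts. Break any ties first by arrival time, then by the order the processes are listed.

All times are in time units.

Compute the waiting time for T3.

0

Timeline: | T3 0-3 | idle 3-12 | T2 12-16 | T5 16-25 | T4 25-32 | T1 32-44 |
Completion: T1=44  T2=16  T3=3  T4=32  T5=25
Waiting(T3) = turnaround − burst = 3 − 3 = 0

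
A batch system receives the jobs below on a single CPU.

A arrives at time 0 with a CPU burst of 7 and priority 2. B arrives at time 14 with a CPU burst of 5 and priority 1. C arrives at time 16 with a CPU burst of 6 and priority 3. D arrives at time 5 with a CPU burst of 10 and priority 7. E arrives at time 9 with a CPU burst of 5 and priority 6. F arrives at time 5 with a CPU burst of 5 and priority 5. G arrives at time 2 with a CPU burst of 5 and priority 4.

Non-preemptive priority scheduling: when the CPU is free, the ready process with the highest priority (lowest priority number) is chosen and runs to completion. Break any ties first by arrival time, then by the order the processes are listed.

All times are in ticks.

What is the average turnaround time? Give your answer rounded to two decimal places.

15.86

Timeline: | A 0-7 | G 7-12 | F 12-17 | B 17-22 | C 22-28 | E 28-33 | D 33-43 |
Completion: A=7  B=22  C=28  D=43  E=33  F=17  G=12
Turnaround times: A=7, B=8, C=12, D=38, E=24, F=12, G=10
Average turnaround = (7+8+12+38+24+12+10) / 7 = 111/7 = 15.86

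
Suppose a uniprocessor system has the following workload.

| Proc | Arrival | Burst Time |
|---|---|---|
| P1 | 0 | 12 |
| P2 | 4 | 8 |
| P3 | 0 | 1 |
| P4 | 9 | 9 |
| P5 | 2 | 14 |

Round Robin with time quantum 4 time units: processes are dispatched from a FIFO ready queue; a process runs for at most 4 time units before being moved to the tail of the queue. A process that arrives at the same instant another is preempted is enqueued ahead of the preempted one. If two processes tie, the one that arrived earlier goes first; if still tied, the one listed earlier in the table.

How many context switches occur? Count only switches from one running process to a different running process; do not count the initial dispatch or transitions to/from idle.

12

Gantt: | P1 0-4 | P3 4-5 | P5 5-9 | P2 9-13 | P1 13-17 | P4 17-21 | P5 21-25 | P2 25-29 | P1 29-33 | P4 33-37 | P5 37-41 | P4 41-42 | P5 42-44 |
Completion: P1=33  P2=29  P3=5  P4=42  P5=44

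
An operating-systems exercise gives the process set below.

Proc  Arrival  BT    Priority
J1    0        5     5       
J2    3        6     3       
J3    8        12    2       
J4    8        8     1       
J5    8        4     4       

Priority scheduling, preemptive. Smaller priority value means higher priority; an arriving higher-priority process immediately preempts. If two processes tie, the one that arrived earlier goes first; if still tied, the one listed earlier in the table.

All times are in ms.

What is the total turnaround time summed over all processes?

114

Timeline: | J1 0-3 | J2 3-8 | J4 8-16 | J3 16-28 | J2 28-29 | J5 29-33 | J1 33-35 |
Completion: J1=35  J2=29  J3=28  J4=16  J5=33
Turnaround (C−A): J1=35  J2=26  J3=20  J4=8  J5=25
Turnaround = completion − arrival: J1=35, J2=26, J3=20, J4=8, J5=25
Total turnaround = 35 + 26 + 20 + 8 + 25 = 114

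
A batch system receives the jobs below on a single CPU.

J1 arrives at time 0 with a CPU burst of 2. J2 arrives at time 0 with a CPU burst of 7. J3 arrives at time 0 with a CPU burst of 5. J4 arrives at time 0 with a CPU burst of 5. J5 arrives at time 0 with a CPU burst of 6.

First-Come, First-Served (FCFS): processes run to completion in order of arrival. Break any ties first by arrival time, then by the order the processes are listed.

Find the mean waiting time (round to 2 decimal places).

Schedule: | J1 0-2 | J2 2-9 | J3 9-14 | J4 14-19 | J5 19-25 |
Completion: J1=2  J2=9  J3=14  J4=19  J5=25
Turnaround (C−A): J1=2  J2=9  J3=14  J4=19  J5=25
Waiting times: J1=0, J2=2, J3=9, J4=14, J5=19
Average waiting = (0+2+9+14+19) / 5 = 44/5 = 8.80

8.80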